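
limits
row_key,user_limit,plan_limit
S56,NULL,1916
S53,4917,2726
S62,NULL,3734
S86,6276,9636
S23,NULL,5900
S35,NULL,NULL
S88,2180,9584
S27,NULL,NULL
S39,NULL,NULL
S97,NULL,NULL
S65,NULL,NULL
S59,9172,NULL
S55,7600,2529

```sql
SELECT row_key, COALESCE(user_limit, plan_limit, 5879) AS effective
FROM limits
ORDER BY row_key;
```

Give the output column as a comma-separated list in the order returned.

5900, 5879, 5879, 5879, 4917, 7600, 1916, 9172, 3734, 5879, 6276, 2180, 5879

row_key=S23: user_limit=NULL, plan_limit=5900 → 5900
row_key=S27: user_limit=NULL, plan_limit=NULL, → literal 5879 → 5879
row_key=S35: user_limit=NULL, plan_limit=NULL, → literal 5879 → 5879
row_key=S39: user_limit=NULL, plan_limit=NULL, → literal 5879 → 5879
row_key=S53: user_limit=4917 → 4917
row_key=S55: user_limit=7600 → 7600
row_key=S56: user_limit=NULL, plan_limit=1916 → 1916
row_key=S59: user_limit=9172 → 9172
row_key=S62: user_limit=NULL, plan_limit=3734 → 3734
row_key=S65: user_limit=NULL, plan_limit=NULL, → literal 5879 → 5879
row_key=S86: user_limit=6276 → 6276
row_key=S88: user_limit=2180 → 2180
row_key=S97: user_limit=NULL, plan_limit=NULL, → literal 5879 → 5879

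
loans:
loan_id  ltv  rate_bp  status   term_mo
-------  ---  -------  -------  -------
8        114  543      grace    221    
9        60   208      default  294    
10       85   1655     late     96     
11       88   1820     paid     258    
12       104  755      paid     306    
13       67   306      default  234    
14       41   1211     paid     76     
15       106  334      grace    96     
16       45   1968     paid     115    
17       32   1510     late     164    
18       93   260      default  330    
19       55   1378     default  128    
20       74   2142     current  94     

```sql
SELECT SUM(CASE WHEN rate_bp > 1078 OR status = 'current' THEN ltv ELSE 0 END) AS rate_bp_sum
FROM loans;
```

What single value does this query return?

420

loan_id=8: ✗
loan_id=9: ✗
loan_id=10: ✓ → 85
loan_id=11: ✓ → 88
loan_id=12: ✗
loan_id=13: ✗
loan_id=14: ✓ → 41
loan_id=15: ✗
loan_id=16: ✓ → 45
loan_id=17: ✓ → 32
loan_id=18: ✗
loan_id=19: ✓ → 55
loan_id=20: ✓ → 74
rate_bp_sum = 85 + 88 + 41 + 45 + 32 + 55 + 74 = 420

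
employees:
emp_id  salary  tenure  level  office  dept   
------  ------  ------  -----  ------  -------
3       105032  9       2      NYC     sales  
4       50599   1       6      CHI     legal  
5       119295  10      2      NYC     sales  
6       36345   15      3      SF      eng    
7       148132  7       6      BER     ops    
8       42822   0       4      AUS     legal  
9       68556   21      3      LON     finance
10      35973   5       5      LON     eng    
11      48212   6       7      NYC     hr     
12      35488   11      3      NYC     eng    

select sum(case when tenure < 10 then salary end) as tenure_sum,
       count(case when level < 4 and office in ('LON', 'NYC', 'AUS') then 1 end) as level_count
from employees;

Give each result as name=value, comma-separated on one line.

tenure_sum=430770, level_count=4

[tenure_sum: tenure < 10]
emp_id=3: ✓ → 105032
emp_id=4: ✓ → 50599
emp_id=5: ✗
emp_id=6: ✗
emp_id=7: ✓ → 148132
emp_id=8: ✓ → 42822
emp_id=9: ✗
emp_id=10: ✓ → 35973
emp_id=11: ✓ → 48212
emp_id=12: ✗
tenure_sum = 105032 + 50599 + 148132 + 42822 + 35973 + 48212 = 430770
—
[level_count: level < 4 and office in ('LON', 'NYC', 'AUS')]
emp_id=3: ✓ → 1
emp_id=4: ✗
emp_id=5: ✓ → 1
emp_id=6: ✗
emp_id=7: ✗
emp_id=8: ✗
emp_id=9: ✓ → 1
emp_id=10: ✗
emp_id=11: ✗
emp_id=12: ✓ → 1
level_count = COUNT(1, 1, 1, 1) = 4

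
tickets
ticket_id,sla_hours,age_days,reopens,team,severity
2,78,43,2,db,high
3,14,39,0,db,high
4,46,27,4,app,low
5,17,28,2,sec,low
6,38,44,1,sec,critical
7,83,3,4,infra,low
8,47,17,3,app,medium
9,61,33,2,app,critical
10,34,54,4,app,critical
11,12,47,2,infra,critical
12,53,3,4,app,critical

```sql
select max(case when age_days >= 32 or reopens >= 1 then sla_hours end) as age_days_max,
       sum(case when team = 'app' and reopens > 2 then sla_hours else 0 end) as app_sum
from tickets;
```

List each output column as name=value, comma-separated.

[age_days_max: age_days >= 32 or reopens >= 1]
ticket_id=2: ✓ → 78
ticket_id=3: ✓ → 14
ticket_id=4: ✓ → 46
ticket_id=5: ✓ → 17
ticket_id=6: ✓ → 38
ticket_id=7: ✓ → 83
ticket_id=8: ✓ → 47
ticket_id=9: ✓ → 61
ticket_id=10: ✓ → 34
ticket_id=11: ✓ → 12
ticket_id=12: ✓ → 53
age_days_max = MAX(78, 14, 46, 17, 38, 83, 47, 61, 34, 12, 53) = 83
—
[app_sum: team = 'app' and reopens > 2]
ticket_id=2: ✗
ticket_id=3: ✗
ticket_id=4: ✓ → 46
ticket_id=5: ✗
ticket_id=6: ✗
ticket_id=7: ✗
ticket_id=8: ✓ → 47
ticket_id=9: ✗
ticket_id=10: ✓ → 34
ticket_id=11: ✗
ticket_id=12: ✓ → 53
app_sum = 46 + 47 + 34 + 53 = 180

age_days_max=83, app_sum=180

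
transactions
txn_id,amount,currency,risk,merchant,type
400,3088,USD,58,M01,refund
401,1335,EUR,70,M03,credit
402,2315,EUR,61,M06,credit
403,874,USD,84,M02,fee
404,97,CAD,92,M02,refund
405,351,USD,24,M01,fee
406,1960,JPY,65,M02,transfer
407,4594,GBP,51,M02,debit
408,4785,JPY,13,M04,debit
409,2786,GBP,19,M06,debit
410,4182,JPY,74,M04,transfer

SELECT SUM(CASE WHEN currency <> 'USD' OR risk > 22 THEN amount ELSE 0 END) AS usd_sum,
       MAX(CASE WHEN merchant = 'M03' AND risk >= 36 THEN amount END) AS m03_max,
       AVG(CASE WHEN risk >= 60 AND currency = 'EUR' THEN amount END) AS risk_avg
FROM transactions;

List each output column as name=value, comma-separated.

[usd_sum: currency <> 'USD' OR risk > 22]
txn_id=400: ✓ → 3088
txn_id=401: ✓ → 1335
txn_id=402: ✓ → 2315
txn_id=403: ✓ → 874
txn_id=404: ✓ → 97
txn_id=405: ✓ → 351
txn_id=406: ✓ → 1960
txn_id=407: ✓ → 4594
txn_id=408: ✓ → 4785
txn_id=409: ✓ → 2786
txn_id=410: ✓ → 4182
usd_sum = 3088 + 1335 + 2315 + 874 + 97 + 351 + 1960 + 4594 + 4785 + 2786 + 4182 = 26367
—
[m03_max: merchant = 'M03' AND risk >= 36]
txn_id=400: ✗
txn_id=401: ✓ → 1335
txn_id=402: ✗
txn_id=403: ✗
txn_id=404: ✗
txn_id=405: ✗
txn_id=406: ✗
txn_id=407: ✗
txn_id=408: ✗
txn_id=409: ✗
txn_id=410: ✗
m03_max = MAX(1335) = 1335
—
[risk_avg: risk >= 60 AND currency = 'EUR']
txn_id=400: ✗
txn_id=401: ✓ → 1335
txn_id=402: ✓ → 2315
txn_id=403: ✗
txn_id=404: ✗
txn_id=405: ✗
txn_id=406: ✗
txn_id=407: ✗
txn_id=408: ✗
txn_id=409: ✗
txn_id=410: ✗
risk_avg = (1335 + 2315) / 2 = 1825

usd_sum=26367, m03_max=1335, risk_avg=1825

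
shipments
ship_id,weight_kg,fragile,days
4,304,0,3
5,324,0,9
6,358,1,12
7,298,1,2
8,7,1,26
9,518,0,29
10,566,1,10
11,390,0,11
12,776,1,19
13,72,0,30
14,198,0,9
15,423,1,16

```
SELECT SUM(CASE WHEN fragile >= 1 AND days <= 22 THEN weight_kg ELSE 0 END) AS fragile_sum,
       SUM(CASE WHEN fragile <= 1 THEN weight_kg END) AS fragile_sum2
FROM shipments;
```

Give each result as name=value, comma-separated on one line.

[fragile_sum: fragile >= 1 AND days <= 22]
ship_id=4: ✗
ship_id=5: ✗
ship_id=6: ✓ → 358
ship_id=7: ✓ → 298
ship_id=8: ✗
ship_id=9: ✗
ship_id=10: ✓ → 566
ship_id=11: ✗
ship_id=12: ✓ → 776
ship_id=13: ✗
ship_id=14: ✗
ship_id=15: ✓ → 423
fragile_sum = 358 + 298 + 566 + 776 + 423 = 2421
—
[fragile_sum2: fragile <= 1]
ship_id=4: ✓ → 304
ship_id=5: ✓ → 324
ship_id=6: ✓ → 358
ship_id=7: ✓ → 298
ship_id=8: ✓ → 7
ship_id=9: ✓ → 518
ship_id=10: ✓ → 566
ship_id=11: ✓ → 390
ship_id=12: ✓ → 776
ship_id=13: ✓ → 72
ship_id=14: ✓ → 198
ship_id=15: ✓ → 423
fragile_sum2 = 304 + 324 + 358 + 298 + 7 + 518 + 566 + 390 + 776 + 72 + 198 + 423 = 4234

fragile_sum=2421, fragile_sum2=4234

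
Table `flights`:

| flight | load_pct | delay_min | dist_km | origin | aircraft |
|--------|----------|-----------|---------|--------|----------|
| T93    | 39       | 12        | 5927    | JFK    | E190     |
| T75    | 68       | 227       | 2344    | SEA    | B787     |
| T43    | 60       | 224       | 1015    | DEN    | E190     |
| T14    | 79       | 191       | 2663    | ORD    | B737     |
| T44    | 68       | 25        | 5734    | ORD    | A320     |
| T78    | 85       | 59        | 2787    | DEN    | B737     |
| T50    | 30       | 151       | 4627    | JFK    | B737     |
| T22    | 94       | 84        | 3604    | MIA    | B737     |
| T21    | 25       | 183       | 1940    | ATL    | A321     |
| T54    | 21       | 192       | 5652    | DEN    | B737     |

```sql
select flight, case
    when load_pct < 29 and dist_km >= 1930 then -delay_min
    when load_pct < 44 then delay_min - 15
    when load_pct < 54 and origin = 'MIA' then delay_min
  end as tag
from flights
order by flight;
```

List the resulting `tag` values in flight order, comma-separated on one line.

NULL, -183, NULL, NULL, NULL, 136, -192, NULL, NULL, -3

flight=T14: (no match → NULL) → NULL
flight=T21: load_pct < 29 and dist_km >= 1930 → -183
flight=T22: (no match → NULL) → NULL
flight=T43: (no match → NULL) → NULL
flight=T44: (no match → NULL) → NULL
flight=T50: load_pct < 44 → 136
flight=T54: load_pct < 29 and dist_km >= 1930 → -192
flight=T75: (no match → NULL) → NULL
flight=T78: (no match → NULL) → NULL
flight=T93: load_pct < 44 → -3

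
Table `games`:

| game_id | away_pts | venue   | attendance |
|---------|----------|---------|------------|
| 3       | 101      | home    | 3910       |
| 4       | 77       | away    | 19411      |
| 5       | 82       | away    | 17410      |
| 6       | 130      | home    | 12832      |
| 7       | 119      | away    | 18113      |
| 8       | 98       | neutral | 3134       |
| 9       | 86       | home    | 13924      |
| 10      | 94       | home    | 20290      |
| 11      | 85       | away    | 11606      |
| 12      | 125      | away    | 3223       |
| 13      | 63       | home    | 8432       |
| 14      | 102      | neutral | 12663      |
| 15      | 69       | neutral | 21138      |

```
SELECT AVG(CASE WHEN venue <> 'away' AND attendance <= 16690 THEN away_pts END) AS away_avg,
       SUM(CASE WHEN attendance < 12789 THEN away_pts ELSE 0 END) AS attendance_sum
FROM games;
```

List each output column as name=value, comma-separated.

[away_avg: venue <> 'away' AND attendance <= 16690]
game_id=3: ✓ → 101
game_id=4: ✗
game_id=5: ✗
game_id=6: ✓ → 130
game_id=7: ✗
game_id=8: ✓ → 98
game_id=9: ✓ → 86
game_id=10: ✗
game_id=11: ✗
game_id=12: ✗
game_id=13: ✓ → 63
game_id=14: ✓ → 102
game_id=15: ✗
away_avg = (101 + 130 + 98 + 86 + 63 + 102) / 6 = 96.6666666667
—
[attendance_sum: attendance < 12789]
game_id=3: ✓ → 101
game_id=4: ✗
game_id=5: ✗
game_id=6: ✗
game_id=7: ✗
game_id=8: ✓ → 98
game_id=9: ✗
game_id=10: ✗
game_id=11: ✓ → 85
game_id=12: ✓ → 125
game_id=13: ✓ → 63
game_id=14: ✓ → 102
game_id=15: ✗
attendance_sum = 101 + 98 + 85 + 125 + 63 + 102 = 574

away_avg=96.6666666667, attendance_sum=574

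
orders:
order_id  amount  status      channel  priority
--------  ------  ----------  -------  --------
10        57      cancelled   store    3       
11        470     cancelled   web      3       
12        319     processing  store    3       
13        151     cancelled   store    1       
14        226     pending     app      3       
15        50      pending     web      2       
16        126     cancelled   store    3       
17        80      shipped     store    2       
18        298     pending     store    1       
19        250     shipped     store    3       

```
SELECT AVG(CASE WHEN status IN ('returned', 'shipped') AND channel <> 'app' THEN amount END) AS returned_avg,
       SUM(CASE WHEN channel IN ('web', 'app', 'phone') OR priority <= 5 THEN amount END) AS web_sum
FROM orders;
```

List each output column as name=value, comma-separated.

returned_avg=165, web_sum=2027

[returned_avg: status IN ('returned', 'shipped') AND channel <> 'app']
order_id=10: ✗
order_id=11: ✗
order_id=12: ✗
order_id=13: ✗
order_id=14: ✗
order_id=15: ✗
order_id=16: ✗
order_id=17: ✓ → 80
order_id=18: ✗
order_id=19: ✓ → 250
returned_avg = (80 + 250) / 2 = 165
—
[web_sum: channel IN ('web', 'app', 'phone') OR priority <= 5]
order_id=10: ✓ → 57
order_id=11: ✓ → 470
order_id=12: ✓ → 319
order_id=13: ✓ → 151
order_id=14: ✓ → 226
order_id=15: ✓ → 50
order_id=16: ✓ → 126
order_id=17: ✓ → 80
order_id=18: ✓ → 298
order_id=19: ✓ → 250
web_sum = 57 + 470 + 319 + 151 + 226 + 50 + 126 + 80 + 298 + 250 = 2027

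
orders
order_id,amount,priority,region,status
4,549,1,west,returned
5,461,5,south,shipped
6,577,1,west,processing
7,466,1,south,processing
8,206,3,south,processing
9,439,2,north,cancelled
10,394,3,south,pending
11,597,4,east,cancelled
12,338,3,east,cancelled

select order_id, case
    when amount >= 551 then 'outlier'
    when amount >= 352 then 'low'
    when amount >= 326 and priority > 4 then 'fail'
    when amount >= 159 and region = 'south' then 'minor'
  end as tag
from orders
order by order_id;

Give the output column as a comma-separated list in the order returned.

low, low, outlier, low, minor, low, low, outlier, NULL

order_id=4: amount >= 352 → low
order_id=5: amount >= 352 → low
order_id=6: amount >= 551 → outlier
order_id=7: amount >= 352 → low
order_id=8: amount >= 159 and region = 'south' → minor
order_id=9: amount >= 352 → low
order_id=10: amount >= 352 → low
order_id=11: amount >= 551 → outlier
order_id=12: (no match → NULL) → NULL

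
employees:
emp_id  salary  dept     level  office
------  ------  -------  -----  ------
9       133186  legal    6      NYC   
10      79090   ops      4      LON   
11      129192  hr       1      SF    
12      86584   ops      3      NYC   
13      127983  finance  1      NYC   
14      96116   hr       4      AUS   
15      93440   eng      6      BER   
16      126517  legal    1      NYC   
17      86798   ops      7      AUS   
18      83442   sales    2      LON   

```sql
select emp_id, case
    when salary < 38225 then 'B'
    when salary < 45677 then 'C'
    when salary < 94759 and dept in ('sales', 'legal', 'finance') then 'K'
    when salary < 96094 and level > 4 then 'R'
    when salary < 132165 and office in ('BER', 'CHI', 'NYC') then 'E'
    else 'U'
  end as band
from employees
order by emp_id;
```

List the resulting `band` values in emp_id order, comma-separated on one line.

U, U, U, E, E, U, R, E, R, K

emp_id=9: ELSE → U
emp_id=10: ELSE → U
emp_id=11: ELSE → U
emp_id=12: salary < 132165 and office in ('BER', 'CHI', 'NYC') → E
emp_id=13: salary < 132165 and office in ('BER', 'CHI', 'NYC') → E
emp_id=14: ELSE → U
emp_id=15: salary < 96094 and level > 4 → R
emp_id=16: salary < 132165 and office in ('BER', 'CHI', 'NYC') → E
emp_id=17: salary < 96094 and level > 4 → R
emp_id=18: salary < 94759 and dept in ('sales', 'legal', 'finance') → K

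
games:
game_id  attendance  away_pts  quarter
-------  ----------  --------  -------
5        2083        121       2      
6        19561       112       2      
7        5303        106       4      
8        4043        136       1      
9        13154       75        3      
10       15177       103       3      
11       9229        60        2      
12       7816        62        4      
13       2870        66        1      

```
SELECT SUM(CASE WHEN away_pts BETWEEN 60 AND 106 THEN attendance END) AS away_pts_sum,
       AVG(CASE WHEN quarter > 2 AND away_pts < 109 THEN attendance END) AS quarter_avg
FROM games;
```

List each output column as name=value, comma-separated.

away_pts_sum=53549, quarter_avg=10362.5

[away_pts_sum: away_pts BETWEEN 60 AND 106]
game_id=5: ✗
game_id=6: ✗
game_id=7: ✓ → 5303
game_id=8: ✗
game_id=9: ✓ → 13154
game_id=10: ✓ → 15177
game_id=11: ✓ → 9229
game_id=12: ✓ → 7816
game_id=13: ✓ → 2870
away_pts_sum = 5303 + 13154 + 15177 + 9229 + 7816 + 2870 = 53549
—
[quarter_avg: quarter > 2 AND away_pts < 109]
game_id=5: ✗
game_id=6: ✗
game_id=7: ✓ → 5303
game_id=8: ✗
game_id=9: ✓ → 13154
game_id=10: ✓ → 15177
game_id=11: ✗
game_id=12: ✓ → 7816
game_id=13: ✗
quarter_avg = (5303 + 13154 + 15177 + 7816) / 4 = 10362.5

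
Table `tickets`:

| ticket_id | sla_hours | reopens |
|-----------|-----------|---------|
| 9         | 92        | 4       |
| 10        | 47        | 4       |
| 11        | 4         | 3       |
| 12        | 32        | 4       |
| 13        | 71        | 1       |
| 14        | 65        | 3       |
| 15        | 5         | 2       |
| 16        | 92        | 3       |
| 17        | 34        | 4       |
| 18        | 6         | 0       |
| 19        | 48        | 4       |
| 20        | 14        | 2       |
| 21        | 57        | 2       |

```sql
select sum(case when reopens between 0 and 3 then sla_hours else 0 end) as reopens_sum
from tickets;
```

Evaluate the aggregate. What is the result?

314

ticket_id=9: ✗
ticket_id=10: ✗
ticket_id=11: ✓ → 4
ticket_id=12: ✗
ticket_id=13: ✓ → 71
ticket_id=14: ✓ → 65
ticket_id=15: ✓ → 5
ticket_id=16: ✓ → 92
ticket_id=17: ✗
ticket_id=18: ✓ → 6
ticket_id=19: ✗
ticket_id=20: ✓ → 14
ticket_id=21: ✓ → 57
reopens_sum = 4 + 71 + 65 + 5 + 92 + 6 + 14 + 57 = 314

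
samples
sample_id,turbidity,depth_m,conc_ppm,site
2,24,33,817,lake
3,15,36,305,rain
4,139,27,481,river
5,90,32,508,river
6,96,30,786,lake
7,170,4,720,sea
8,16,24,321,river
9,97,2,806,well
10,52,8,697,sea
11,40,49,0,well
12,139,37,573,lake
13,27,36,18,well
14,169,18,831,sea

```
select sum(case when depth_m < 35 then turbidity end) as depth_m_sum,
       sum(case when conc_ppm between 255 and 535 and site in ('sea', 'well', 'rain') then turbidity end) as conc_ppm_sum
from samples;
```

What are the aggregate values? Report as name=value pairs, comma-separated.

[depth_m_sum: depth_m < 35]
sample_id=2: ✓ → 24
sample_id=3: ✗
sample_id=4: ✓ → 139
sample_id=5: ✓ → 90
sample_id=6: ✓ → 96
sample_id=7: ✓ → 170
sample_id=8: ✓ → 16
sample_id=9: ✓ → 97
sample_id=10: ✓ → 52
sample_id=11: ✗
sample_id=12: ✗
sample_id=13: ✗
sample_id=14: ✓ → 169
depth_m_sum = 24 + 139 + 90 + 96 + 170 + 16 + 97 + 52 + 169 = 853
—
[conc_ppm_sum: conc_ppm between 255 and 535 and site in ('sea', 'well', 'rain')]
sample_id=2: ✗
sample_id=3: ✓ → 15
sample_id=4: ✗
sample_id=5: ✗
sample_id=6: ✗
sample_id=7: ✗
sample_id=8: ✗
sample_id=9: ✗
sample_id=10: ✗
sample_id=11: ✗
sample_id=12: ✗
sample_id=13: ✗
sample_id=14: ✗
conc_ppm_sum = 15

depth_m_sum=853, conc_ppm_sum=15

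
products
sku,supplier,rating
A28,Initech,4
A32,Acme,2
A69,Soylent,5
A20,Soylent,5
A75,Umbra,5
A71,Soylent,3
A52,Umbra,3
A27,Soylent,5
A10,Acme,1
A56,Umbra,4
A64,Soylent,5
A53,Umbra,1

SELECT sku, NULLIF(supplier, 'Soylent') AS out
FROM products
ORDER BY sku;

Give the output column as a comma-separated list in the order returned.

Acme, NULL, NULL, Initech, Acme, Umbra, Umbra, Umbra, NULL, NULL, NULL, Umbra

sku=A10: supplier=Acme vs Soylent: differ → Acme
sku=A20: supplier=Soylent vs Soylent: equal → NULL
sku=A27: supplier=Soylent vs Soylent: equal → NULL
sku=A28: supplier=Initech vs Soylent: differ → Initech
sku=A32: supplier=Acme vs Soylent: differ → Acme
sku=A52: supplier=Umbra vs Soylent: differ → Umbra
sku=A53: supplier=Umbra vs Soylent: differ → Umbra
sku=A56: supplier=Umbra vs Soylent: differ → Umbra
sku=A64: supplier=Soylent vs Soylent: equal → NULL
sku=A69: supplier=Soylent vs Soylent: equal → NULL
sku=A71: supplier=Soylent vs Soylent: equal → NULL
sku=A75: supplier=Umbra vs Soylent: differ → Umbra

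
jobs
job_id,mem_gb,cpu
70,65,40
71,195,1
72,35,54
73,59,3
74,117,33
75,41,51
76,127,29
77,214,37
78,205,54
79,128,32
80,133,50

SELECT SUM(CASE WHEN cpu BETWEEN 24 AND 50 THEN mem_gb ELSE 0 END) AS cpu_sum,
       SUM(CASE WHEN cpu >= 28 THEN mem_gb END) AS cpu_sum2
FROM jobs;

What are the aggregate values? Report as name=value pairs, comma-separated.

[cpu_sum: cpu BETWEEN 24 AND 50]
job_id=70: ✓ → 65
job_id=71: ✗
job_id=72: ✗
job_id=73: ✗
job_id=74: ✓ → 117
job_id=75: ✗
job_id=76: ✓ → 127
job_id=77: ✓ → 214
job_id=78: ✗
job_id=79: ✓ → 128
job_id=80: ✓ → 133
cpu_sum = 65 + 117 + 127 + 214 + 128 + 133 = 784
—
[cpu_sum2: cpu >= 28]
job_id=70: ✓ → 65
job_id=71: ✗
job_id=72: ✓ → 35
job_id=73: ✗
job_id=74: ✓ → 117
job_id=75: ✓ → 41
job_id=76: ✓ → 127
job_id=77: ✓ → 214
job_id=78: ✓ → 205
job_id=79: ✓ → 128
job_id=80: ✓ → 133
cpu_sum2 = 65 + 35 + 117 + 41 + 127 + 214 + 205 + 128 + 133 = 1065

cpu_sum=784, cpu_sum2=1065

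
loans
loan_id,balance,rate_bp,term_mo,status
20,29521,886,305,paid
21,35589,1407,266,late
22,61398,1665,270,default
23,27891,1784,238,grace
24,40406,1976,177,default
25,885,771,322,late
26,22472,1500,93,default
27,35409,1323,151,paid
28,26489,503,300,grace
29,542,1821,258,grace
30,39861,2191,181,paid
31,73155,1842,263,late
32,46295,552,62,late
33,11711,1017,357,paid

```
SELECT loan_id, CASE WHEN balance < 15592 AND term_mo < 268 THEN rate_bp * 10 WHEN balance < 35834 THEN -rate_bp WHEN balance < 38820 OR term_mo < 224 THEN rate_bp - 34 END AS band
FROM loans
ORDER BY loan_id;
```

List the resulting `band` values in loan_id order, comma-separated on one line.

loan_id=20: balance < 35834 → -886
loan_id=21: balance < 35834 → -1407
loan_id=22: (no match → NULL) → NULL
loan_id=23: balance < 35834 → -1784
loan_id=24: balance < 38820 OR term_mo < 224 → 1942
loan_id=25: balance < 35834 → -771
loan_id=26: balance < 35834 → -1500
loan_id=27: balance < 35834 → -1323
loan_id=28: balance < 35834 → -503
loan_id=29: balance < 15592 AND term_mo < 268 → 18210
loan_id=30: balance < 38820 OR term_mo < 224 → 2157
loan_id=31: (no match → NULL) → NULL
loan_id=32: balance < 38820 OR term_mo < 224 → 518
loan_id=33: balance < 35834 → -1017

-886, -1407, NULL, -1784, 1942, -771, -1500, -1323, -503, 18210, 2157, NULL, 518, -1017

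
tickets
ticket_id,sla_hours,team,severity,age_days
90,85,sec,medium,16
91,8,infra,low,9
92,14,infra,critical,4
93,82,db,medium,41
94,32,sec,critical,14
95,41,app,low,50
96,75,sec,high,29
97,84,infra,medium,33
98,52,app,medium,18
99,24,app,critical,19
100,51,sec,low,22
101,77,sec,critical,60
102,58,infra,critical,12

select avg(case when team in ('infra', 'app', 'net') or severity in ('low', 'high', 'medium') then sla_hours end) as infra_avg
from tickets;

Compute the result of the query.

52.1818181818

ticket_id=90: ✓ → 85
ticket_id=91: ✓ → 8
ticket_id=92: ✓ → 14
ticket_id=93: ✓ → 82
ticket_id=94: ✗
ticket_id=95: ✓ → 41
ticket_id=96: ✓ → 75
ticket_id=97: ✓ → 84
ticket_id=98: ✓ → 52
ticket_id=99: ✓ → 24
ticket_id=100: ✓ → 51
ticket_id=101: ✗
ticket_id=102: ✓ → 58
infra_avg = (85 + 8 + 14 + 82 + 41 + 75 + 84 + 52 + 24 + 51 + 58) / 11 = 52.1818181818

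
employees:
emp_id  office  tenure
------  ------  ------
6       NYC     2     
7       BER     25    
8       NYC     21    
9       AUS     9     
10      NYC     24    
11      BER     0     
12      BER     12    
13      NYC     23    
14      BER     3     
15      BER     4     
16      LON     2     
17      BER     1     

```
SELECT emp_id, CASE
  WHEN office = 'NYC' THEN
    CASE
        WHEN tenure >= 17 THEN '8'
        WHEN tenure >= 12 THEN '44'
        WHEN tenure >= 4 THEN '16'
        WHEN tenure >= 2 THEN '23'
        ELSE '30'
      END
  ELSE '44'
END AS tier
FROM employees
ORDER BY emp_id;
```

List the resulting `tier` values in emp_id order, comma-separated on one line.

emp_id=6: office='NYC' → inner[tenure >= 2] → 23
emp_id=7: office='BER' → outer ELSE → 44
emp_id=8: office='NYC' → inner[tenure >= 17] → 8
emp_id=9: office='AUS' → outer ELSE → 44
emp_id=10: office='NYC' → inner[tenure >= 17] → 8
emp_id=11: office='BER' → outer ELSE → 44
emp_id=12: office='BER' → outer ELSE → 44
emp_id=13: office='NYC' → inner[tenure >= 17] → 8
emp_id=14: office='BER' → outer ELSE → 44
emp_id=15: office='BER' → outer ELSE → 44
emp_id=16: office='LON' → outer ELSE → 44
emp_id=17: office='BER' → outer ELSE → 44

23, 44, 8, 44, 8, 44, 44, 8, 44, 44, 44, 44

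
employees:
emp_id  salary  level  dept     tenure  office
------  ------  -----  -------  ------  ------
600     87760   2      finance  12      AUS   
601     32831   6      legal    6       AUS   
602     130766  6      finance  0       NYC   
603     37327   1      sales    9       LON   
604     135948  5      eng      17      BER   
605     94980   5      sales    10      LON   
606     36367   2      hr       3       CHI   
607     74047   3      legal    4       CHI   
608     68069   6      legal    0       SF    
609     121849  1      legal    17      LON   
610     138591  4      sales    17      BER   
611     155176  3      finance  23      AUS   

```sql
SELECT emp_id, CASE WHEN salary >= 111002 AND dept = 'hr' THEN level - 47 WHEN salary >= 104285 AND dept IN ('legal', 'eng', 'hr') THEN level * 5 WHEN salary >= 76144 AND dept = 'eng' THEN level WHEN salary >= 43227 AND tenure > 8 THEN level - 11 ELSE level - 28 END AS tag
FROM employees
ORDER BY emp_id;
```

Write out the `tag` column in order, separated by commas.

-9, -22, -22, -27, 25, -6, -26, -25, -22, 5, -7, -8

emp_id=600: salary >= 43227 AND tenure > 8 → -9
emp_id=601: ELSE → -22
emp_id=602: ELSE → -22
emp_id=603: ELSE → -27
emp_id=604: salary >= 104285 AND dept IN ('legal', 'eng', 'hr') → 25
emp_id=605: salary >= 43227 AND tenure > 8 → -6
emp_id=606: ELSE → -26
emp_id=607: ELSE → -25
emp_id=608: ELSE → -22
emp_id=609: salary >= 104285 AND dept IN ('legal', 'eng', 'hr') → 5
emp_id=610: salary >= 43227 AND tenure > 8 → -7
emp_id=611: salary >= 43227 AND tenure > 8 → -8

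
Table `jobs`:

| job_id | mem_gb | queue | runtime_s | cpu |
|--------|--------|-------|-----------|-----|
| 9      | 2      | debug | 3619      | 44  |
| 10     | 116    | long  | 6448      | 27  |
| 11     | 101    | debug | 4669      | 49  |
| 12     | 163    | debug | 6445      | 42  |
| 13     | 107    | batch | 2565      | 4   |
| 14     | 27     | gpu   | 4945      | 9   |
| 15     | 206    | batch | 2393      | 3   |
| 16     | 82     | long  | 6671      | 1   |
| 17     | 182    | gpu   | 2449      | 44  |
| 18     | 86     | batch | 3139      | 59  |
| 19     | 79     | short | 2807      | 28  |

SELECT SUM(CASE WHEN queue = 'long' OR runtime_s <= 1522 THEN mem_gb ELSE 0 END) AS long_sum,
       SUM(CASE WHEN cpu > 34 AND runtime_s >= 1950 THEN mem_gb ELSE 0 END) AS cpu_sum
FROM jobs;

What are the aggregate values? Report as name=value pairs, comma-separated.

long_sum=198, cpu_sum=534

[long_sum: queue = 'long' OR runtime_s <= 1522]
job_id=9: ✗
job_id=10: ✓ → 116
job_id=11: ✗
job_id=12: ✗
job_id=13: ✗
job_id=14: ✗
job_id=15: ✗
job_id=16: ✓ → 82
job_id=17: ✗
job_id=18: ✗
job_id=19: ✗
long_sum = 116 + 82 = 198
—
[cpu_sum: cpu > 34 AND runtime_s >= 1950]
job_id=9: ✓ → 2
job_id=10: ✗
job_id=11: ✓ → 101
job_id=12: ✓ → 163
job_id=13: ✗
job_id=14: ✗
job_id=15: ✗
job_id=16: ✗
job_id=17: ✓ → 182
job_id=18: ✓ → 86
job_id=19: ✗
cpu_sum = 2 + 101 + 163 + 182 + 86 = 534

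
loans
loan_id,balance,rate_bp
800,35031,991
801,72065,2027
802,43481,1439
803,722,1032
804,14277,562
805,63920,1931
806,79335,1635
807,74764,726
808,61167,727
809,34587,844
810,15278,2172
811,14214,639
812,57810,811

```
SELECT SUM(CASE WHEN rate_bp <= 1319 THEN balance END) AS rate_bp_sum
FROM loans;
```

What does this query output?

292572

loan_id=800: ✓ → 35031
loan_id=801: ✗
loan_id=802: ✗
loan_id=803: ✓ → 722
loan_id=804: ✓ → 14277
loan_id=805: ✗
loan_id=806: ✗
loan_id=807: ✓ → 74764
loan_id=808: ✓ → 61167
loan_id=809: ✓ → 34587
loan_id=810: ✗
loan_id=811: ✓ → 14214
loan_id=812: ✓ → 57810
rate_bp_sum = 35031 + 722 + 14277 + 74764 + 61167 + 34587 + 14214 + 57810 = 292572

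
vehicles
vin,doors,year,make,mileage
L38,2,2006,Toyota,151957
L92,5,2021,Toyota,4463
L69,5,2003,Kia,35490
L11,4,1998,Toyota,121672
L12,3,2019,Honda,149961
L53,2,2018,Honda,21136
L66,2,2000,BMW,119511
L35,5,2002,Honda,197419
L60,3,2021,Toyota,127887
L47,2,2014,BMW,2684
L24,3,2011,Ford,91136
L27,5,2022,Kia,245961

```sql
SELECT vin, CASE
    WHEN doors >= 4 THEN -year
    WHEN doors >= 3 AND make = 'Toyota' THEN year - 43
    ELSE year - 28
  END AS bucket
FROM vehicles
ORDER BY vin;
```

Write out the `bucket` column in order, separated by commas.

vin=L11: doors >= 4 → -1998
vin=L12: ELSE → 1991
vin=L24: ELSE → 1983
vin=L27: doors >= 4 → -2022
vin=L35: doors >= 4 → -2002
vin=L38: ELSE → 1978
vin=L47: ELSE → 1986
vin=L53: ELSE → 1990
vin=L60: doors >= 3 AND make = 'Toyota' → 1978
vin=L66: ELSE → 1972
vin=L69: doors >= 4 → -2003
vin=L92: doors >= 4 → -2021

-1998, 1991, 1983, -2022, -2002, 1978, 1986, 1990, 1978, 1972, -2003, -2021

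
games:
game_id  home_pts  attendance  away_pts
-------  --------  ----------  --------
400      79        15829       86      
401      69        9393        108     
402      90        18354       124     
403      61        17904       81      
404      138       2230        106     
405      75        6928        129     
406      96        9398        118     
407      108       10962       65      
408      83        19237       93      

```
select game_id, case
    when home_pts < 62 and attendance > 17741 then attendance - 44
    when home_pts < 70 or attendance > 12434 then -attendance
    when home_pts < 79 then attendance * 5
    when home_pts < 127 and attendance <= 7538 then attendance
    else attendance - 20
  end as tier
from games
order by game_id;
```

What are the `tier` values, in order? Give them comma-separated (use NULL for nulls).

-15829, -9393, -18354, 17860, 2210, 34640, 9378, 10942, -19237

game_id=400: home_pts < 70 or attendance > 12434 → -15829
game_id=401: home_pts < 70 or attendance > 12434 → -9393
game_id=402: home_pts < 70 or attendance > 12434 → -18354
game_id=403: home_pts < 62 and attendance > 17741 → 17860
game_id=404: ELSE → 2210
game_id=405: home_pts < 79 → 34640
game_id=406: ELSE → 9378
game_id=407: ELSE → 10942
game_id=408: home_pts < 70 or attendance > 12434 → -19237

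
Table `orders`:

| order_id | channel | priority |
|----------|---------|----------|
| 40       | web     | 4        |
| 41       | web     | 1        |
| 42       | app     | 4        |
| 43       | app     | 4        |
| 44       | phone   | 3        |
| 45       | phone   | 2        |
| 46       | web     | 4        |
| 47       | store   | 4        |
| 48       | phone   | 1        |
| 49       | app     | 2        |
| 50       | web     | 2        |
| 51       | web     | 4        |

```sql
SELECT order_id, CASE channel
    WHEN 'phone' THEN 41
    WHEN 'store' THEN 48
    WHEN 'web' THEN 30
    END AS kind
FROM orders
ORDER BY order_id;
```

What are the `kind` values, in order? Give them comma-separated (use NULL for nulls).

30, 30, NULL, NULL, 41, 41, 30, 48, 41, NULL, 30, 30

order_id=40: channel='web' → 30
order_id=41: channel='web' → 30
order_id=42: (no match → NULL) → NULL
order_id=43: (no match → NULL) → NULL
order_id=44: channel='phone' → 41
order_id=45: channel='phone' → 41
order_id=46: channel='web' → 30
order_id=47: channel='store' → 48
order_id=48: channel='phone' → 41
order_id=49: (no match → NULL) → NULL
order_id=50: channel='web' → 30
order_id=51: channel='web' → 30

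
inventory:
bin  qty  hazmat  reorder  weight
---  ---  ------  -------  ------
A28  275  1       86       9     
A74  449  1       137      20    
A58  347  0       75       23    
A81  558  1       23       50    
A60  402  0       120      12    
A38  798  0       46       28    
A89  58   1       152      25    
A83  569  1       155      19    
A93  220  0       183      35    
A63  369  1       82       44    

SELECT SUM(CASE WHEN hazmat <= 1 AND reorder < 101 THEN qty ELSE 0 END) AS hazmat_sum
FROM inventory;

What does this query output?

bin=A28: ✓ → 275
bin=A74: ✗
bin=A58: ✓ → 347
bin=A81: ✓ → 558
bin=A60: ✗
bin=A38: ✓ → 798
bin=A89: ✗
bin=A83: ✗
bin=A93: ✗
bin=A63: ✓ → 369
hazmat_sum = 275 + 347 + 558 + 798 + 369 = 2347

2347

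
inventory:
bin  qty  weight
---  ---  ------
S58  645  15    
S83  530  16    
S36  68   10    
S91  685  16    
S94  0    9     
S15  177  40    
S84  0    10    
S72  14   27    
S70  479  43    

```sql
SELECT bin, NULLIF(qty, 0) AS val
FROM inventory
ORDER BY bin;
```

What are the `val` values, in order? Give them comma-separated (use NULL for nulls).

bin=S15: qty=177 vs 0: differ → 177
bin=S36: qty=68 vs 0: differ → 68
bin=S58: qty=645 vs 0: differ → 645
bin=S70: qty=479 vs 0: differ → 479
bin=S72: qty=14 vs 0: differ → 14
bin=S83: qty=530 vs 0: differ → 530
bin=S84: qty=0 vs 0: equal → NULL
bin=S91: qty=685 vs 0: differ → 685
bin=S94: qty=0 vs 0: equal → NULL

177, 68, 645, 479, 14, 530, NULL, 685, NULL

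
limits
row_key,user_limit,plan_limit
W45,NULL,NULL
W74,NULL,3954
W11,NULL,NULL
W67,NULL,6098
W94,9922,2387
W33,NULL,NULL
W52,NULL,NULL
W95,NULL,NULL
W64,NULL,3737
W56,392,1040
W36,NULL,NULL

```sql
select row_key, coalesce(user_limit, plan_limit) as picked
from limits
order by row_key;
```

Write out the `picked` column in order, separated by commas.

row_key=W11: user_limit=NULL, plan_limit=NULL (all NULL) → NULL
row_key=W33: user_limit=NULL, plan_limit=NULL (all NULL) → NULL
row_key=W36: user_limit=NULL, plan_limit=NULL (all NULL) → NULL
row_key=W45: user_limit=NULL, plan_limit=NULL (all NULL) → NULL
row_key=W52: user_limit=NULL, plan_limit=NULL (all NULL) → NULL
row_key=W56: user_limit=392 → 392
row_key=W64: user_limit=NULL, plan_limit=3737 → 3737
row_key=W67: user_limit=NULL, plan_limit=6098 → 6098
row_key=W74: user_limit=NULL, plan_limit=3954 → 3954
row_key=W94: user_limit=9922 → 9922
row_key=W95: user_limit=NULL, plan_limit=NULL (all NULL) → NULL

NULL, NULL, NULL, NULL, NULL, 392, 3737, 6098, 3954, 9922, NULL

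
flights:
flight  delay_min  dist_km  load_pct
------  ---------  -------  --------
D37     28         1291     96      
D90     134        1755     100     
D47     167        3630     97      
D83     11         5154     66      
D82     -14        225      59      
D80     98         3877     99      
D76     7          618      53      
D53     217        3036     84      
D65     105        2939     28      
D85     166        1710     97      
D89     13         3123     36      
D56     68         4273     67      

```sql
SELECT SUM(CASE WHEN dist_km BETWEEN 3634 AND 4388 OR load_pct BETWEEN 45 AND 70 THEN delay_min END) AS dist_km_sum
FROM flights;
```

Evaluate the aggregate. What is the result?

flight=D37: ✗
flight=D90: ✗
flight=D47: ✗
flight=D83: ✓ → 11
flight=D82: ✓ → -14
flight=D80: ✓ → 98
flight=D76: ✓ → 7
flight=D53: ✗
flight=D65: ✗
flight=D85: ✗
flight=D89: ✗
flight=D56: ✓ → 68
dist_km_sum = 11 + -14 + 98 + 7 + 68 = 170

170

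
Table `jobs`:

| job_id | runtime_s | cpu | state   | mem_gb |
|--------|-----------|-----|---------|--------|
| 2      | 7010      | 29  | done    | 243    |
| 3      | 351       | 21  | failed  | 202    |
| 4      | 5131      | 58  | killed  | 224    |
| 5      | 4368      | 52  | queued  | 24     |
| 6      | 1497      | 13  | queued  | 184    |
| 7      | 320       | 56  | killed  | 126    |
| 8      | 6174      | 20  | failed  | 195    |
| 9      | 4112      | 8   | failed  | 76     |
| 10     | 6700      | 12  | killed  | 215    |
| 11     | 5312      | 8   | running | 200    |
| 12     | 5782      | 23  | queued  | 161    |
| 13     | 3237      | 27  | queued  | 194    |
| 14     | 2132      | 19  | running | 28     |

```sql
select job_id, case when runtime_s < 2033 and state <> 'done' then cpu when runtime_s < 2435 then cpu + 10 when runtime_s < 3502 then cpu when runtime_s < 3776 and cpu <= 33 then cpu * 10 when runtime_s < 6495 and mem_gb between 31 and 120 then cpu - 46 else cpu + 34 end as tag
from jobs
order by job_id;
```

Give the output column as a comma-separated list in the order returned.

job_id=2: ELSE → 63
job_id=3: runtime_s < 2033 and state <> 'done' → 21
job_id=4: ELSE → 92
job_id=5: ELSE → 86
job_id=6: runtime_s < 2033 and state <> 'done' → 13
job_id=7: runtime_s < 2033 and state <> 'done' → 56
job_id=8: ELSE → 54
job_id=9: runtime_s < 6495 and mem_gb between 31 and 120 → -38
job_id=10: ELSE → 46
job_id=11: ELSE → 42
job_id=12: ELSE → 57
job_id=13: runtime_s < 3502 → 27
job_id=14: runtime_s < 2435 → 29

63, 21, 92, 86, 13, 56, 54, -38, 46, 42, 57, 27, 29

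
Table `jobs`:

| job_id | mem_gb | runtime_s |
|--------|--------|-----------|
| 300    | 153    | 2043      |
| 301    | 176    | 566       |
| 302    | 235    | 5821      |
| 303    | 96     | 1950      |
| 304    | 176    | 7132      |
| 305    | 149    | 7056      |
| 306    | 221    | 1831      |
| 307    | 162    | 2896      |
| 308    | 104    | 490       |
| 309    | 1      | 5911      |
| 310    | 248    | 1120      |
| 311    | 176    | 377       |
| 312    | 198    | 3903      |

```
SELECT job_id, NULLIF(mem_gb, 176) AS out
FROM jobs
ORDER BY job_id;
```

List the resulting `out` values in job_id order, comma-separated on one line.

153, NULL, 235, 96, NULL, 149, 221, 162, 104, 1, 248, NULL, 198

job_id=300: mem_gb=153 vs 176: differ → 153
job_id=301: mem_gb=176 vs 176: equal → NULL
job_id=302: mem_gb=235 vs 176: differ → 235
job_id=303: mem_gb=96 vs 176: differ → 96
job_id=304: mem_gb=176 vs 176: equal → NULL
job_id=305: mem_gb=149 vs 176: differ → 149
job_id=306: mem_gb=221 vs 176: differ → 221
job_id=307: mem_gb=162 vs 176: differ → 162
job_id=308: mem_gb=104 vs 176: differ → 104
job_id=309: mem_gb=1 vs 176: differ → 1
job_id=310: mem_gb=248 vs 176: differ → 248
job_id=311: mem_gb=176 vs 176: equal → NULL
job_id=312: mem_gb=198 vs 176: differ → 198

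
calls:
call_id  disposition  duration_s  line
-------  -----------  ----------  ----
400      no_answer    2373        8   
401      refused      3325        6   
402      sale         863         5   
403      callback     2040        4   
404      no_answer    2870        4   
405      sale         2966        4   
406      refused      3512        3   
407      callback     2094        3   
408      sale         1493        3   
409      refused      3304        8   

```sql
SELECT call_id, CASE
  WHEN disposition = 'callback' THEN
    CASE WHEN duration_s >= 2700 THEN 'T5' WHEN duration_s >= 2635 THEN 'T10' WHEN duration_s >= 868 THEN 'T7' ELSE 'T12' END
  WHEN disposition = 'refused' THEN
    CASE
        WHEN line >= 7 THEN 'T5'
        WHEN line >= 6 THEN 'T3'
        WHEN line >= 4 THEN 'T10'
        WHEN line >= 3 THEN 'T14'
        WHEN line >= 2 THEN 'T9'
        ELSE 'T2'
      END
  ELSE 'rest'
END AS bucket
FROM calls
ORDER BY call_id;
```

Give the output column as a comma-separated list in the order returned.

rest, T3, rest, T7, rest, rest, T14, T7, rest, T5

call_id=400: disposition='no_answer' → outer ELSE → rest
call_id=401: disposition='refused' → inner[line >= 6] → T3
call_id=402: disposition='sale' → outer ELSE → rest
call_id=403: disposition='callback' → inner[duration_s >= 868] → T7
call_id=404: disposition='no_answer' → outer ELSE → rest
call_id=405: disposition='sale' → outer ELSE → rest
call_id=406: disposition='refused' → inner[line >= 3] → T14
call_id=407: disposition='callback' → inner[duration_s >= 868] → T7
call_id=408: disposition='sale' → outer ELSE → rest
call_id=409: disposition='refused' → inner[line >= 7] → T5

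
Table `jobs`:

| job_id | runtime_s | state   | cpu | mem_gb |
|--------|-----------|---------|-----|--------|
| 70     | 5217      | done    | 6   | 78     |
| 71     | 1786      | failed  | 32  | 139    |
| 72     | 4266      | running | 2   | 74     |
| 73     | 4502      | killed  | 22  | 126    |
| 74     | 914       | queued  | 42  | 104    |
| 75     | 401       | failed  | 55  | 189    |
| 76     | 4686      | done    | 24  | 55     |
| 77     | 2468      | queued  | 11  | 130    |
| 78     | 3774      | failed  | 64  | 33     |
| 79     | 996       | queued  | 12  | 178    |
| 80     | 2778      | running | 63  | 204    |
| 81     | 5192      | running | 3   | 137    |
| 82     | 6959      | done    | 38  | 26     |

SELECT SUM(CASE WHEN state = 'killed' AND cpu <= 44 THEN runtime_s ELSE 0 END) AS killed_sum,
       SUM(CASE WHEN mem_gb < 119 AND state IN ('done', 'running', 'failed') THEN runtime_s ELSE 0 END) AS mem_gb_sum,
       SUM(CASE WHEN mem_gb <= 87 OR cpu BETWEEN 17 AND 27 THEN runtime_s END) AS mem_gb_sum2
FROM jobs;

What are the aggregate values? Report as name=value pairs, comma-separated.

[killed_sum: state = 'killed' AND cpu <= 44]
job_id=70: ✗
job_id=71: ✗
job_id=72: ✗
job_id=73: ✓ → 4502
job_id=74: ✗
job_id=75: ✗
job_id=76: ✗
job_id=77: ✗
job_id=78: ✗
job_id=79: ✗
job_id=80: ✗
job_id=81: ✗
job_id=82: ✗
killed_sum = 4502
—
[mem_gb_sum: mem_gb < 119 AND state IN ('done', 'running', 'failed')]
job_id=70: ✓ → 5217
job_id=71: ✗
job_id=72: ✓ → 4266
job_id=73: ✗
job_id=74: ✗
job_id=75: ✗
job_id=76: ✓ → 4686
job_id=77: ✗
job_id=78: ✓ → 3774
job_id=79: ✗
job_id=80: ✗
job_id=81: ✗
job_id=82: ✓ → 6959
mem_gb_sum = 5217 + 4266 + 4686 + 3774 + 6959 = 24902
—
[mem_gb_sum2: mem_gb <= 87 OR cpu BETWEEN 17 AND 27]
job_id=70: ✓ → 5217
job_id=71: ✗
job_id=72: ✓ → 4266
job_id=73: ✓ → 4502
job_id=74: ✗
job_id=75: ✗
job_id=76: ✓ → 4686
job_id=77: ✗
job_id=78: ✓ → 3774
job_id=79: ✗
job_id=80: ✗
job_id=81: ✗
job_id=82: ✓ → 6959
mem_gb_sum2 = 5217 + 4266 + 4502 + 4686 + 3774 + 6959 = 29404

killed_sum=4502, mem_gb_sum=24902, mem_gb_sum2=29404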